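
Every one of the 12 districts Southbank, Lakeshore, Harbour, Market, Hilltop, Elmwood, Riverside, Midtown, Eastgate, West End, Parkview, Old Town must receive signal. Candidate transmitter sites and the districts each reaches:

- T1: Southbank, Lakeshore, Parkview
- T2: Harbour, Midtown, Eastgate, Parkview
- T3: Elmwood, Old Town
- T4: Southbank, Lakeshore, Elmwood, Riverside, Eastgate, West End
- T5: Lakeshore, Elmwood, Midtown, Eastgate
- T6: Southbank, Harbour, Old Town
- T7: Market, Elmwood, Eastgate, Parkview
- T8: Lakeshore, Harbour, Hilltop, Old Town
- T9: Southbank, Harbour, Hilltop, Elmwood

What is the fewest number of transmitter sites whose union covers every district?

4

T2, T4, T7, T8 together cover {Southbank, Lakeshore, Harbour, Market, Hilltop, Elmwood, Riverside, Midtown, Eastgate, West End, Parkview, Old Town} — every district.
No 3 of the 9 transmitter sites cover everything (all 84 triples fall short), so 4 is minimum.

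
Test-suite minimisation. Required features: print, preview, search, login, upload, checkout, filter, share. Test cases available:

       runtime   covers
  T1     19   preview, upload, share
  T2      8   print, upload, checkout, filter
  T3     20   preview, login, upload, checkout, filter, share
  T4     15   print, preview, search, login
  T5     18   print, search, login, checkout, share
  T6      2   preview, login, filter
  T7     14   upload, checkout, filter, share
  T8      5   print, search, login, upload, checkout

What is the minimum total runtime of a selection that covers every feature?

21

T6, T7, T8 cover every feature at runtime 2 + 14 + 5 = 21.
Any cover uses at least 2 test cases; among all covering selections none totals below 21.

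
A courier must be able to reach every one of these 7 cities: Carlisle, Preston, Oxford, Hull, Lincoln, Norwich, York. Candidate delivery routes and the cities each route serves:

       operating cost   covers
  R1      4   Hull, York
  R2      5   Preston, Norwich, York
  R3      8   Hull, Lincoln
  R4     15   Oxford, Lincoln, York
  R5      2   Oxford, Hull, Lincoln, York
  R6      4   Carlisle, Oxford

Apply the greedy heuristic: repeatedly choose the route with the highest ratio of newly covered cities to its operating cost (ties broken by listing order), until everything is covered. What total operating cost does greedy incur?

11

Pick 1: R5 adds 4 new (Oxford, Hull, Lincoln, York) at operating cost 2 (ratio 4/2).
Pick 2: R2 adds 2 new (Preston, Norwich) at operating cost 5 (ratio 2/5).
Pick 3: R6 adds 1 new (Carlisle) at operating cost 4 (ratio 1/4).
Greedy total operating cost: 2 + 5 + 4 = 11.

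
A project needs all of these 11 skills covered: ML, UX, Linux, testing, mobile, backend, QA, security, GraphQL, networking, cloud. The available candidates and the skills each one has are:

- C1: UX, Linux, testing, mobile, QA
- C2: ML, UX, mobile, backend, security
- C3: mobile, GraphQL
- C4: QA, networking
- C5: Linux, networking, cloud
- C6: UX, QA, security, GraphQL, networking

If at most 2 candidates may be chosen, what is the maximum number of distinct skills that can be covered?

8

Choosing C1, C2 covers {ML, UX, Linux, testing, mobile, backend, QA, security} — 8 skills.
No choice of 2 candidates does better; here GraphQL, networking, cloud are left uncovered.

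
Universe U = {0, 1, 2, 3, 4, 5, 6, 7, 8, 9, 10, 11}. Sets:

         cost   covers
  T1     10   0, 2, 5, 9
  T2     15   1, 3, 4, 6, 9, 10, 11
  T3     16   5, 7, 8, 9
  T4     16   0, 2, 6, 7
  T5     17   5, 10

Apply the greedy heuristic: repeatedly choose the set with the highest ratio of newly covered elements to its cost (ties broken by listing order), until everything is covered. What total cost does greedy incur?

Pick 1: T2 adds 7 new (1, 3, 4, 6, 9, 10, 11) at cost 15 (ratio 7/15).
Pick 2: T1 adds 3 new (0, 2, 5) at cost 10 (ratio 3/10).
Pick 3: T3 adds 2 new (7, 8) at cost 16 (ratio 2/16).
Greedy total cost: 15 + 10 + 16 = 41.

41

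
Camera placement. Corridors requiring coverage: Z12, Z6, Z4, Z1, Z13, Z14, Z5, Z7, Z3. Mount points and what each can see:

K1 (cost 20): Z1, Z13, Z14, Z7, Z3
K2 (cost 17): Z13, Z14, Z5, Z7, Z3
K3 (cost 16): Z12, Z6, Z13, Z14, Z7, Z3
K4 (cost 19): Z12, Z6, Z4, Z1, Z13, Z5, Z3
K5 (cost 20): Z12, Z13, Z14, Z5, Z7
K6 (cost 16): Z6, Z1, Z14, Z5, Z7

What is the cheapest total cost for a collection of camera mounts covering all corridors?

K3, K4 cover every corridor at cost 16 + 19 = 35.
Any cover uses at least 2 camera mounts; among all covering selections none totals below 35.

35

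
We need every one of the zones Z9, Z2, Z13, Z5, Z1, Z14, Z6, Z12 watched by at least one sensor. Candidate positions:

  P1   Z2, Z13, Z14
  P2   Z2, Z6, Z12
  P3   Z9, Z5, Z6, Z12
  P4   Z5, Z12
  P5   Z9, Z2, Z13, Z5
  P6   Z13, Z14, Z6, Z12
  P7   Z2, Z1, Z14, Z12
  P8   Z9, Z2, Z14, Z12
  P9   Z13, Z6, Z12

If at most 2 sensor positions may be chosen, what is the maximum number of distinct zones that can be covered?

Choosing P1, P3 covers {Z9, Z2, Z13, Z5, Z14, Z6, Z12} — 7 zones.
No choice of 2 sensor positions does better; here Z1 is left uncovered.

7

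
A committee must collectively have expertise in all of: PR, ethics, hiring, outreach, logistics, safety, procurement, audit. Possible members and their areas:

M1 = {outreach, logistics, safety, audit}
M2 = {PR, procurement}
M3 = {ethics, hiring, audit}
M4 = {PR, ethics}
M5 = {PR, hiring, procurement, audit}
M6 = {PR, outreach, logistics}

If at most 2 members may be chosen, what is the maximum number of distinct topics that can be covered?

7

Choosing M1, M5 covers {PR, hiring, outreach, logistics, safety, procurement, audit} — 7 topics.
No choice of 2 members does better; here ethics is left uncovered.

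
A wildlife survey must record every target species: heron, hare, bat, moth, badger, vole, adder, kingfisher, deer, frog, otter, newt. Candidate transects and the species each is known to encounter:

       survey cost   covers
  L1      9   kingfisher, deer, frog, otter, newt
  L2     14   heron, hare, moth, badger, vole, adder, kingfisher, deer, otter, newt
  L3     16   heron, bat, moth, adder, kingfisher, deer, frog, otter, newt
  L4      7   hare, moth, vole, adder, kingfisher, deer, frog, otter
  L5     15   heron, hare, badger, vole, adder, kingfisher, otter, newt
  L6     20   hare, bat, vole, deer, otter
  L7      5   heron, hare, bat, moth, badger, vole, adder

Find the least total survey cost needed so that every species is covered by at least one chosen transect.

14

L1, L7 cover every species at survey cost 9 + 5 = 14.
Any cover uses at least 2 transects; among all covering selections none totals below 14.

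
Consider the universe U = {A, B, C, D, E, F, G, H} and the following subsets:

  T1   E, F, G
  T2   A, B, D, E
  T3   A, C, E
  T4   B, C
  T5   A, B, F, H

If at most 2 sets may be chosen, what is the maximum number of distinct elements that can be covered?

Choosing T1, T2 covers {A, B, D, E, F, G} — 6 elements.
No choice of 2 sets does better; here C, H are left uncovered.

6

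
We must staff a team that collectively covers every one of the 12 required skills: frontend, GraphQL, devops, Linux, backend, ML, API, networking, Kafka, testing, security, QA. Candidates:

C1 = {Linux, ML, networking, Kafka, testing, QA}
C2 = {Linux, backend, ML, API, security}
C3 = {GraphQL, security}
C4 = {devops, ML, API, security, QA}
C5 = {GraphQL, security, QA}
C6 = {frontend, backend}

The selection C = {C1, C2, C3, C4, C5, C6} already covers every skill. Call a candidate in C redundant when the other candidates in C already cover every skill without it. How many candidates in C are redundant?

Drop C1: networking, Kafka, testing uncovered — not redundant.
Drop C2: the rest still cover every skill — redundant.
Drop C3: the rest still cover every skill — redundant.
Drop C4: devops uncovered — not redundant.
Drop C5: the rest still cover every skill — redundant.
Drop C6: frontend uncovered — not redundant.
3 redundant: C2, C3, C5.

3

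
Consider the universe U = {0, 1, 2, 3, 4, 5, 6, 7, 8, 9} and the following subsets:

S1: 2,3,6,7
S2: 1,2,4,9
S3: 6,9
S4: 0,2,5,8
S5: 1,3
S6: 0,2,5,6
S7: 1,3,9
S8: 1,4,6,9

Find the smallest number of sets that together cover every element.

3

S1, S2, S4 together cover {0, 1, 2, 3, 4, 5, 6, 7, 8, 9} — every element.
No 2 of the 8 sets cover everything (all 28 pairs fall short), so 3 is minimum.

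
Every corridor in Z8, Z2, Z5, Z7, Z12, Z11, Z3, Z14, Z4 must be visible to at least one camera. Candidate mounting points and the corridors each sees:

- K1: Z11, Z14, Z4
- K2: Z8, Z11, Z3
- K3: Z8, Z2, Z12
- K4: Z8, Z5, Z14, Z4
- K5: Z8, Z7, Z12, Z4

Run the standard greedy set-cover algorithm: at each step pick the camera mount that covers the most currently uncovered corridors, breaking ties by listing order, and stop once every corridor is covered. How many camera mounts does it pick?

Pick 1: K4 covers 4 new corridors (Z8, Z5, Z14, Z4).
Pick 2: K2 covers 2 new corridors (Z11, Z3).
Pick 3: K3 covers 2 new corridors (Z2, Z12).
Pick 4: K5 covers 1 new corridors (Z7).
Greedy uses 4 camera mounts.

4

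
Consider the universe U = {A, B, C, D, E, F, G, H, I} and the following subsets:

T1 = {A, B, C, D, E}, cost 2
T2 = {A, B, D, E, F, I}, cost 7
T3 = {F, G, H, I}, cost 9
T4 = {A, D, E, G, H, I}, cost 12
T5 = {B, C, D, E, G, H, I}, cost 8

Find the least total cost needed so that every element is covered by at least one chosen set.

T1, T3 cover every element at cost 2 + 9 = 11.
Any cover uses at least 2 sets; among all covering selections none totals below 11.

11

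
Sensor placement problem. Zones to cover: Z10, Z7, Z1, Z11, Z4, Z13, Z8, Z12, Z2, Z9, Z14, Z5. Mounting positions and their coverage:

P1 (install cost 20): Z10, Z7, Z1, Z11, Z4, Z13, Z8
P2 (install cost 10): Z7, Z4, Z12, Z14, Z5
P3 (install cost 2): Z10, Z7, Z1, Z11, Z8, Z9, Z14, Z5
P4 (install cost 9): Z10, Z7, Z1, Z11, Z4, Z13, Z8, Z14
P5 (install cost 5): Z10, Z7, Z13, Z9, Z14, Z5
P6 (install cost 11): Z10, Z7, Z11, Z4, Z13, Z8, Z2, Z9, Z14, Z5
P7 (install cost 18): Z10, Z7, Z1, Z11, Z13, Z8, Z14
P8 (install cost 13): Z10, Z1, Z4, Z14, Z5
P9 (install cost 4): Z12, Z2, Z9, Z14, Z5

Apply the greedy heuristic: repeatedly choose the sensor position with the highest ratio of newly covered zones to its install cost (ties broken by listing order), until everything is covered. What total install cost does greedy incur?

Pick 1: P3 adds 8 new (Z10, Z7, Z1, Z11, Z8, Z9, Z14, Z5) at install cost 2 (ratio 8/2).
Pick 2: P9 adds 2 new (Z12, Z2) at install cost 4 (ratio 2/4).
Pick 3: P4 adds 2 new (Z4, Z13) at install cost 9 (ratio 2/9).
Greedy total install cost: 2 + 4 + 9 = 15. (The true optimum is 13, so greedy overshoots here.)

15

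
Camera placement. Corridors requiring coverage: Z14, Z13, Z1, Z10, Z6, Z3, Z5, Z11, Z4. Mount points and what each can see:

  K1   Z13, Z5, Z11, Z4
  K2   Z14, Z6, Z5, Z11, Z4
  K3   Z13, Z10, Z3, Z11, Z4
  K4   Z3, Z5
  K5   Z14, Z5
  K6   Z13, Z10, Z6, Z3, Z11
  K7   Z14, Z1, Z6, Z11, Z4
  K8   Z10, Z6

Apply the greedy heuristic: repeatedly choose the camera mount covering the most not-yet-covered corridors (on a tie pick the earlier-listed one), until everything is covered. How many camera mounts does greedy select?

3

Pick 1: K2 covers 5 new corridors (Z14, Z6, Z5, Z11, Z4).
Pick 2: K3 covers 3 new corridors (Z13, Z10, Z3).
Pick 3: K7 covers 1 new corridors (Z1).
Greedy uses 3 camera mounts.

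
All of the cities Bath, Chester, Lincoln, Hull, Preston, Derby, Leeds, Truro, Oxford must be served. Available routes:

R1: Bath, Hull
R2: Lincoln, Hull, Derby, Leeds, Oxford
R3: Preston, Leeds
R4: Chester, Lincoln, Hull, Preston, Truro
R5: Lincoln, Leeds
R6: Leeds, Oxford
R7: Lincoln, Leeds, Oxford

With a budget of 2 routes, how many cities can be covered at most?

8

Choosing R2, R4 covers {Chester, Lincoln, Hull, Preston, Derby, Leeds, Truro, Oxford} — 8 cities.
No choice of 2 routes does better; here Bath is left uncovered.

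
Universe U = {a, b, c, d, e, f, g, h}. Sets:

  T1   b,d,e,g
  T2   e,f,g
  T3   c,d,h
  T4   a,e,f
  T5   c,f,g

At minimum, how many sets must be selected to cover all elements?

3

T1, T3, T4 together cover {a, b, c, d, e, f, g, h} — every element.
No 2 of the 5 sets cover everything (all 10 pairs fall short), so 3 is minimum.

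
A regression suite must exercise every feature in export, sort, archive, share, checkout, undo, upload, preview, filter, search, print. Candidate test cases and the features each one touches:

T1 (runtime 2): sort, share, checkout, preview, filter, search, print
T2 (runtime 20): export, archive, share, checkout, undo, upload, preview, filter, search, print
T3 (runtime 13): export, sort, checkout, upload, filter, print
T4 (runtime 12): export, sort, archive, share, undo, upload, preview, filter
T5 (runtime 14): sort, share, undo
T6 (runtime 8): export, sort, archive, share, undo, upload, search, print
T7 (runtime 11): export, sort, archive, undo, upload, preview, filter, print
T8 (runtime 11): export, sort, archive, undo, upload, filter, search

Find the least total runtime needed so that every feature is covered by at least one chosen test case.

T1, T6 cover every feature at runtime 2 + 8 = 10.
Any cover uses at least 2 test cases; among all covering selections none totals below 10.

10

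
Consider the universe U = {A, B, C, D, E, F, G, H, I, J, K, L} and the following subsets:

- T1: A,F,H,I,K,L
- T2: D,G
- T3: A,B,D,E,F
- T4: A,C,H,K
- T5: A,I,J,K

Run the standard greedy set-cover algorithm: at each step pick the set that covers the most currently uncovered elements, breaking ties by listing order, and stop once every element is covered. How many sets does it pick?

Pick 1: T1 covers 6 new elements (A, F, H, I, K, L).
Pick 2: T3 covers 3 new elements (B, D, E).
Pick 3: T2 covers 1 new elements (G).
Pick 4: T4 covers 1 new elements (C).
Pick 5: T5 covers 1 new elements (J).
Greedy uses 5 sets.

5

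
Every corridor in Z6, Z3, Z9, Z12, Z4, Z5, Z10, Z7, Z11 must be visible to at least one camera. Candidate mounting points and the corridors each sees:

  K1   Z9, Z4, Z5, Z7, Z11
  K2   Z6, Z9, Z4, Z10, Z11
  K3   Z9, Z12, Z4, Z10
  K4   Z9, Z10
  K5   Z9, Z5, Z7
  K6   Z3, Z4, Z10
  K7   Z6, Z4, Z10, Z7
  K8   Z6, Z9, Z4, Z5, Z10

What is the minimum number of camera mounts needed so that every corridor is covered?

K1, K2, K3, K6 together cover {Z6, Z3, Z9, Z12, Z4, Z5, Z10, Z7, Z11} — every corridor.
No 3 of the 8 camera mounts cover everything (all 56 triples fall short), so 4 is minimum.

4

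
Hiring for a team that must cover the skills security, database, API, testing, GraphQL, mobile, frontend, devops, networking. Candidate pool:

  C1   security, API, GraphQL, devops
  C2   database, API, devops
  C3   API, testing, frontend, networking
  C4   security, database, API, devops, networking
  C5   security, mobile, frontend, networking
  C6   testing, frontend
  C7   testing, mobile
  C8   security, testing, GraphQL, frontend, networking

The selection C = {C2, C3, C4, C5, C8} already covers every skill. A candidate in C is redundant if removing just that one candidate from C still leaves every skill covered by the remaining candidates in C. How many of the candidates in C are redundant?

3

Drop C2: the rest still cover every skill — redundant.
Drop C3: the rest still cover every skill — redundant.
Drop C4: the rest still cover every skill — redundant.
Drop C5: mobile uncovered — not redundant.
Drop C8: GraphQL uncovered — not redundant.
3 redundant: C2, C3, C4.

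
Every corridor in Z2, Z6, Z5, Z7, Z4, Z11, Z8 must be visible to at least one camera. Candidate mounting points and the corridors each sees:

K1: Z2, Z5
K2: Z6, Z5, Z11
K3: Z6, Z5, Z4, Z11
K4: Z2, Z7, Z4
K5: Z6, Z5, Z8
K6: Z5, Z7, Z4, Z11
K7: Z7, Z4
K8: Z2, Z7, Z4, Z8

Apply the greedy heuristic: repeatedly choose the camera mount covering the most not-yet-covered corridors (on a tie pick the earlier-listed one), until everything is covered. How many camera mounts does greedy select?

Pick 1: K3 covers 4 new corridors (Z6, Z5, Z4, Z11).
Pick 2: K8 covers 3 new corridors (Z2, Z7, Z8).
Greedy uses 2 camera mounts.

2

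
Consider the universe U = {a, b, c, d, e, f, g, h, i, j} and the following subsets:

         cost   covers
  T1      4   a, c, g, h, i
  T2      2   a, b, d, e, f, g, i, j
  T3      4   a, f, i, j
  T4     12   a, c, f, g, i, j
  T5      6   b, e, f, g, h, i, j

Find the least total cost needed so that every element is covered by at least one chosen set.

T1, T2 cover every element at cost 4 + 2 = 6.
Any cover uses at least 2 sets; among all covering selections none totals below 6.

6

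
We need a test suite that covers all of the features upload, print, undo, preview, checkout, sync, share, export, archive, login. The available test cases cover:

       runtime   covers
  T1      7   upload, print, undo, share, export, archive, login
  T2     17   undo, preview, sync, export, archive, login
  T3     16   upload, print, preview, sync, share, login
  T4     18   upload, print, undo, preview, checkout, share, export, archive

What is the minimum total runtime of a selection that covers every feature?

T3, T4 cover every feature at runtime 16 + 18 = 34.
Any cover uses at least 2 test cases; among all covering selections none totals below 34.
Greedy by coverage-per-runtime would pick T1, T3, T4 for 41 — worse than the optimum 34.

34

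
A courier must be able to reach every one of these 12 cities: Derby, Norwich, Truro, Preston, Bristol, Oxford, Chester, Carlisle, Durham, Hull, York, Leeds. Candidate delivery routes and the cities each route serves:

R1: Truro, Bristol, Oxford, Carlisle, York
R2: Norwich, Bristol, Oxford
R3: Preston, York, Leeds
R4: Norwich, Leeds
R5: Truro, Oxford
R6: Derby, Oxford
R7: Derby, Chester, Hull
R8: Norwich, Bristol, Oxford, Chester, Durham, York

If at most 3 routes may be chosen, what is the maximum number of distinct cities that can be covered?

10

Choosing R1, R3, R7 covers {Derby, Truro, Preston, Bristol, Oxford, Chester, Carlisle, Hull, York, Leeds} — 10 cities.
No choice of 3 routes does better; here Norwich, Durham are left uncovered.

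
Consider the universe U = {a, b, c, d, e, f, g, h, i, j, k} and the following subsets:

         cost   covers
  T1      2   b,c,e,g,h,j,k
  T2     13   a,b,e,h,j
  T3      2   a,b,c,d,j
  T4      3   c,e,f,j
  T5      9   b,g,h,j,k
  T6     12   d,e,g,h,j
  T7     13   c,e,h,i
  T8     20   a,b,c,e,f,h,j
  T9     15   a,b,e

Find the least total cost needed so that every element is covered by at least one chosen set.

T1, T3, T4, T7 cover every element at cost 2 + 2 + 3 + 13 = 20.
Any cover uses at least 4 sets; among all covering selections none totals below 20.

20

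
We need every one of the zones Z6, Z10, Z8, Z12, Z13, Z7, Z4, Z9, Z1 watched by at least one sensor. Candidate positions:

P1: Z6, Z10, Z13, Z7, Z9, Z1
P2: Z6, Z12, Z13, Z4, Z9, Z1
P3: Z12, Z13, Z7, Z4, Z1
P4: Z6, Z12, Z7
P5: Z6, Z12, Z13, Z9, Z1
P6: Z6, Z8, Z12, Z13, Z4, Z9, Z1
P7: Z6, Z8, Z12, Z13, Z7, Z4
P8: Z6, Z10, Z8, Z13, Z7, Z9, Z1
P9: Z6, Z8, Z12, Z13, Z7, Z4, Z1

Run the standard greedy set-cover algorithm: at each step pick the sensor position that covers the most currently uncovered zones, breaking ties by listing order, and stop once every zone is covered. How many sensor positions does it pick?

Pick 1: P6 covers 7 new zones (Z6, Z8, Z12, Z13, Z4, Z9, Z1).
Pick 2: P1 covers 2 new zones (Z10, Z7).
Greedy uses 2 sensor positions.

2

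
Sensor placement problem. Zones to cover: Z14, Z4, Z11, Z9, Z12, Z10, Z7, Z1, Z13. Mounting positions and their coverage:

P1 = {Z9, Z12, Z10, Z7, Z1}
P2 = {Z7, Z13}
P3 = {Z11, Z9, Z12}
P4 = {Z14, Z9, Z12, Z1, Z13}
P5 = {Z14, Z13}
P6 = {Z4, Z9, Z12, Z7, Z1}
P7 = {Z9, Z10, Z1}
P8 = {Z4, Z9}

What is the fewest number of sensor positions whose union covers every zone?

P1, P3, P4, P6 together cover {Z14, Z4, Z11, Z9, Z12, Z10, Z7, Z1, Z13} — every zone.
No 3 of the 8 sensor positions cover everything (all 56 triples fall short), so 4 is minimum.

4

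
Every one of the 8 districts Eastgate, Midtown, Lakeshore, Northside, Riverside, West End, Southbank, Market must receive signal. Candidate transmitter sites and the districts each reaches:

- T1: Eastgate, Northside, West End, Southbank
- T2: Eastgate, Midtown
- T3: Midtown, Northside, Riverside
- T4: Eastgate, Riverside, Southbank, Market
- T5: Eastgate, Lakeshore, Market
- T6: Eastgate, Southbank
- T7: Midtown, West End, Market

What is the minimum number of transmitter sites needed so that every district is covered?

T1, T3, T5 together cover {Eastgate, Midtown, Lakeshore, Northside, Riverside, West End, Southbank, Market} — every district.
No 2 of the 7 transmitter sites cover everything (all 21 pairs fall short), so 3 is minimum.

3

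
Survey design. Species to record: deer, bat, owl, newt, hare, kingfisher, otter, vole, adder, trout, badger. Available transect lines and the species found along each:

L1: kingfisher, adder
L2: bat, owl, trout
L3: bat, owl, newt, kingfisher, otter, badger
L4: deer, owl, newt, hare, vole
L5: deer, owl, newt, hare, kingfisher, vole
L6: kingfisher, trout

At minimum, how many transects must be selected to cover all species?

L1, L2, L3, L4 together cover {deer, bat, owl, newt, hare, kingfisher, otter, vole, adder, trout, badger} — every species.
No 3 of the 6 transects cover everything (all 20 triples fall short), so 4 is minimum.

4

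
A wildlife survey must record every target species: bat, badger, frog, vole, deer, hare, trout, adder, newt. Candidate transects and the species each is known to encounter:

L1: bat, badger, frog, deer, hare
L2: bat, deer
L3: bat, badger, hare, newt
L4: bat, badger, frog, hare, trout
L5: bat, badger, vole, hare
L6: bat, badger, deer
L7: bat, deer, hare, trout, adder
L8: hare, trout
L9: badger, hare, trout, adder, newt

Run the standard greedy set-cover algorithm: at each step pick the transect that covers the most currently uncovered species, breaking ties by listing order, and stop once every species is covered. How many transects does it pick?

Pick 1: L1 covers 5 new species (bat, badger, frog, deer, hare).
Pick 2: L9 covers 3 new species (trout, adder, newt).
Pick 3: L5 covers 1 new species (vole).
Greedy uses 3 transects.

3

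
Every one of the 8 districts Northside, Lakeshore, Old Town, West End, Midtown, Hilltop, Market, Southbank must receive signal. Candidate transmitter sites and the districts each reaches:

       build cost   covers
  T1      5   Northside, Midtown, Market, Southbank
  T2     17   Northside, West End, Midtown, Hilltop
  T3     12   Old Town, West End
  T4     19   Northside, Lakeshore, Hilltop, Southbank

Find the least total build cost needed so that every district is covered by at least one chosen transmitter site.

36

T1, T3, T4 cover every district at build cost 5 + 12 + 19 = 36.
Any cover uses at least 3 transmitter sites; among all covering selections none totals below 36.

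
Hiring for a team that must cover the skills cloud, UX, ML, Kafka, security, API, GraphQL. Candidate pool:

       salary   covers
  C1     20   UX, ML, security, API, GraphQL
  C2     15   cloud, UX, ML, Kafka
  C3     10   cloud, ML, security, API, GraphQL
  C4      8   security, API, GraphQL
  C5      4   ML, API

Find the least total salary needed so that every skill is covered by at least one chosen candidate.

C2, C4 cover every skill at salary 15 + 8 = 23.
Any cover uses at least 2 candidates; among all covering selections none totals below 23.

23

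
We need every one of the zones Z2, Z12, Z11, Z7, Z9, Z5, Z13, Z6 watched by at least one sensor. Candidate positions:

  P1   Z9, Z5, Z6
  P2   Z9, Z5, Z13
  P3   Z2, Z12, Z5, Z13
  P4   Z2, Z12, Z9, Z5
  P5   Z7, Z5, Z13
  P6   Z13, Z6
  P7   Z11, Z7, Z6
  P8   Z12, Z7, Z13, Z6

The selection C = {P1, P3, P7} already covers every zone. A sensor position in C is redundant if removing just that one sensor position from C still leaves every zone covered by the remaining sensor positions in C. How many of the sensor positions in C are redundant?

Drop P1: Z9 uncovered — not redundant.
Drop P3: Z2, Z12, Z13 uncovered — not redundant.
Drop P7: Z11, Z7 uncovered — not redundant.
None of the sensor positions in C is redundant.

0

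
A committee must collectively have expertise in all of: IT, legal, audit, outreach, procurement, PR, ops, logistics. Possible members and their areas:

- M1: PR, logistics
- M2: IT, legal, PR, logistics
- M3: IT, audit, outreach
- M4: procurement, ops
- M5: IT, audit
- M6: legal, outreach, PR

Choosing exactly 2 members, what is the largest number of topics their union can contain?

6

Choosing M2, M3 covers {IT, legal, audit, outreach, PR, logistics} — 6 topics.
No choice of 2 members does better; here procurement, ops are left uncovered.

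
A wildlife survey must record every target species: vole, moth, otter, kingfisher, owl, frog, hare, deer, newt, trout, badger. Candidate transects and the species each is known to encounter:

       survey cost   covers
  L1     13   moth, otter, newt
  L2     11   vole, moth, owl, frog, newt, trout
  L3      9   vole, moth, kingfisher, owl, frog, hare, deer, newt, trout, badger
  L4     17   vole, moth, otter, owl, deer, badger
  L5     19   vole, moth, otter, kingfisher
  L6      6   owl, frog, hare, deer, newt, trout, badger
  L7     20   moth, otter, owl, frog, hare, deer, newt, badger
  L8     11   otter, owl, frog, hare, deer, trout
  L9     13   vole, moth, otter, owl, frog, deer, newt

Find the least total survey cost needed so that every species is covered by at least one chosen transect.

20

L3, L8 cover every species at survey cost 9 + 11 = 20.
Any cover uses at least 2 transects; among all covering selections none totals below 20.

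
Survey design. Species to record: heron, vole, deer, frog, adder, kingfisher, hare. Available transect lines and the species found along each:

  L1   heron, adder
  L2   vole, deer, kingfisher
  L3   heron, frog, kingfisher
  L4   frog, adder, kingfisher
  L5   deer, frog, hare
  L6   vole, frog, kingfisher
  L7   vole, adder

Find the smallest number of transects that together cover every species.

3

L1, L2, L5 together cover {heron, vole, deer, frog, adder, kingfisher, hare} — every species.
No 2 of the 7 transects cover everything (all 21 pairs fall short), so 3 is minimum.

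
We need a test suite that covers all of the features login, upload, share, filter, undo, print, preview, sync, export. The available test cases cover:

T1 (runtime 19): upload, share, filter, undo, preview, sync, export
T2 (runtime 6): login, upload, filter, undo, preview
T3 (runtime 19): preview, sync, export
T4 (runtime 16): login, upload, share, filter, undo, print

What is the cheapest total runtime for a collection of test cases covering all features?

T1, T4 cover every feature at runtime 19 + 16 = 35.
Any cover uses at least 2 test cases; among all covering selections none totals below 35.

35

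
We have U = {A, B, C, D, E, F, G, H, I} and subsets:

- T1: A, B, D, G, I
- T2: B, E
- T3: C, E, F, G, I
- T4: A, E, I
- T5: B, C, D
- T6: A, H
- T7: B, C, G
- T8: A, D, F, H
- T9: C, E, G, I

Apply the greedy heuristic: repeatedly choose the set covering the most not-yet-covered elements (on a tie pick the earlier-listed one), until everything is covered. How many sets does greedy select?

3

Pick 1: T1 covers 5 new elements (A, B, D, G, I).
Pick 2: T3 covers 3 new elements (C, E, F).
Pick 3: T6 covers 1 new elements (H).
Greedy uses 3 sets.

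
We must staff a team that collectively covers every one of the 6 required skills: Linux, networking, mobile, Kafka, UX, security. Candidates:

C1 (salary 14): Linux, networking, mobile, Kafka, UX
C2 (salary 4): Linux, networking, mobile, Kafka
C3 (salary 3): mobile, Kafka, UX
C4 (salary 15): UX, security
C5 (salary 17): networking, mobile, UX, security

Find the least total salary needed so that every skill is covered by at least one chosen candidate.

19

C2, C4 cover every skill at salary 4 + 15 = 19.
Any cover uses at least 2 candidates; among all covering selections none totals below 19.
Greedy by coverage-per-salary would pick C2, C3, C4 for 22 — worse than the optimum 19.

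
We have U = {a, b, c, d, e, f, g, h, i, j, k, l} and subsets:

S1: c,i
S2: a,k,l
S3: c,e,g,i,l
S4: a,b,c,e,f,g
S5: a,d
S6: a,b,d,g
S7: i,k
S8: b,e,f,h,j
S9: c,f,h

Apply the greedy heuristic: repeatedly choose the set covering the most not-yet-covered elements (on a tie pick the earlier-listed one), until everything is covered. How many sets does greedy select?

5

Pick 1: S4 covers 6 new elements (a, b, c, e, f, g).
Pick 2: S2 covers 2 new elements (k, l).
Pick 3: S8 covers 2 new elements (h, j).
Pick 4: S1 covers 1 new elements (i).
Pick 5: S5 covers 1 new elements (d).
Greedy uses 5 sets. (The true minimum is 4.)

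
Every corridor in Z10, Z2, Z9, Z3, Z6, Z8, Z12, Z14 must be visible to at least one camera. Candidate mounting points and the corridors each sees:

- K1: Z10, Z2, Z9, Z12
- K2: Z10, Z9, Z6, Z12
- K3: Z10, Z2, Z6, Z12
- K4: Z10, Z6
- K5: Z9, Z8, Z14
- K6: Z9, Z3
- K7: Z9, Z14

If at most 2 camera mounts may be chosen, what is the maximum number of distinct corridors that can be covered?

Choosing K3, K5 covers {Z10, Z2, Z9, Z6, Z8, Z12, Z14} — 7 corridors.
No choice of 2 camera mounts does better; here Z3 is left uncovered.

7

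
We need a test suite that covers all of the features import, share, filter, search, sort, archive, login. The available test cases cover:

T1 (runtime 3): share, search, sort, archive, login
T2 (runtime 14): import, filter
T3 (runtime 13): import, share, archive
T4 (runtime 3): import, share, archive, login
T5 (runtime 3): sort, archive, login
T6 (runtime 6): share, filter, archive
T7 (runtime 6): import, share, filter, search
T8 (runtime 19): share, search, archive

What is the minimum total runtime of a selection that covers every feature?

9

T1, T7 cover every feature at runtime 3 + 6 = 9.
Any cover uses at least 2 test cases; among all covering selections none totals below 9.
Greedy by coverage-per-runtime would pick T1, T4, T6 for 12 — worse than the optimum 9.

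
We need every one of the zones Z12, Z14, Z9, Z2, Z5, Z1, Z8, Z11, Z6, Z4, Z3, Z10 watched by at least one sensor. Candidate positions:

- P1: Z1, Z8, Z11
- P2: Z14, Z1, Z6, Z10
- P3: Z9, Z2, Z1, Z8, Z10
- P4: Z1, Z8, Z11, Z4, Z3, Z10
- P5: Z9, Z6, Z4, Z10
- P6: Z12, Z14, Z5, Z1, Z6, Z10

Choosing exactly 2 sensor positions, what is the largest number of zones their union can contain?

10

Choosing P4, P6 covers {Z12, Z14, Z5, Z1, Z8, Z11, Z6, Z4, Z3, Z10} — 10 zones.
No choice of 2 sensor positions does better; here Z9, Z2 are left uncovered.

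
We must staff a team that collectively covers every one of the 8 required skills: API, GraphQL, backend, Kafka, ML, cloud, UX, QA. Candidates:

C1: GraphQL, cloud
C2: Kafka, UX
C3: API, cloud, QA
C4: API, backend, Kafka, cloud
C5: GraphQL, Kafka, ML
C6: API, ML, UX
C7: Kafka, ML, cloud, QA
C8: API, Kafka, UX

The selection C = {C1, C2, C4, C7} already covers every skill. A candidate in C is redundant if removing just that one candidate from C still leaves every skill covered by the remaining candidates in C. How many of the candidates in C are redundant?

Drop C1: GraphQL uncovered — not redundant.
Drop C2: UX uncovered — not redundant.
Drop C4: API, backend uncovered — not redundant.
Drop C7: ML, QA uncovered — not redundant.
None of the candidates in C is redundant.

0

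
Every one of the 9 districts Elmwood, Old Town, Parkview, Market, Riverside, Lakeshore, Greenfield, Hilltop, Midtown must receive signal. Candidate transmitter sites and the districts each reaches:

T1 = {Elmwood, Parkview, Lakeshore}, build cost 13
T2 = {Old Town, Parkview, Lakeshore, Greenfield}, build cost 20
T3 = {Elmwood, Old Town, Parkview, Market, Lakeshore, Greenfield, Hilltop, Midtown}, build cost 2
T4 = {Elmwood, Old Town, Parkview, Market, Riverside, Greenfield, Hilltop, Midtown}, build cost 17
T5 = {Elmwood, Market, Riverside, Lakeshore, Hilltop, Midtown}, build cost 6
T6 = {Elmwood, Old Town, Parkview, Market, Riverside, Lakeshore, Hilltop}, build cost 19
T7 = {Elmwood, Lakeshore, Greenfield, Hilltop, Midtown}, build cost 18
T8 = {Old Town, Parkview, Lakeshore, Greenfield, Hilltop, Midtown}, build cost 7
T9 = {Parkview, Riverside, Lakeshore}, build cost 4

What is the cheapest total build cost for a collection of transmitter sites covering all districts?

T3, T9 cover every district at build cost 2 + 4 = 6.
Any cover uses at least 2 transmitter sites; among all covering selections none totals below 6.

6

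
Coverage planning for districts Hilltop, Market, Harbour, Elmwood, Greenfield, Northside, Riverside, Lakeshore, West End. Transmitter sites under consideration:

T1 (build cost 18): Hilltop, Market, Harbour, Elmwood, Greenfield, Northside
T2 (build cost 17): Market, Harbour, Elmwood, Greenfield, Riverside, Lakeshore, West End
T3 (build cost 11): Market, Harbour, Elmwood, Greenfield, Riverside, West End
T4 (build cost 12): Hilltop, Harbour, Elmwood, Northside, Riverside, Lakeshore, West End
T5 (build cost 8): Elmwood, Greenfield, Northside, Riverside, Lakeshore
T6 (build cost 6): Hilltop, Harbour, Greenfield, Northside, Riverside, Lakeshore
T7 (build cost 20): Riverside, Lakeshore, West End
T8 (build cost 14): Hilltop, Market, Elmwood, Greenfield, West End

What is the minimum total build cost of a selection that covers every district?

17

T3, T6 cover every district at build cost 11 + 6 = 17.
Any cover uses at least 2 transmitter sites; among all covering selections none totals below 17.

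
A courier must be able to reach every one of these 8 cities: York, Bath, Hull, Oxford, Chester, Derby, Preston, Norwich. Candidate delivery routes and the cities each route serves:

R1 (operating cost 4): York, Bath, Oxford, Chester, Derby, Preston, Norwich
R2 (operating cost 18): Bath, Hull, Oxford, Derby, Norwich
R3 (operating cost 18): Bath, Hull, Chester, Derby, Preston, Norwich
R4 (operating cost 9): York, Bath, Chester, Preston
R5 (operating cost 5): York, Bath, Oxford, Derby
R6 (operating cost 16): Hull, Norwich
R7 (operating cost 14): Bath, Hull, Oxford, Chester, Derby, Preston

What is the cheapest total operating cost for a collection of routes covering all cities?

R1, R7 cover every city at operating cost 4 + 14 = 18.
Any cover uses at least 2 routes; among all covering selections none totals below 18.

18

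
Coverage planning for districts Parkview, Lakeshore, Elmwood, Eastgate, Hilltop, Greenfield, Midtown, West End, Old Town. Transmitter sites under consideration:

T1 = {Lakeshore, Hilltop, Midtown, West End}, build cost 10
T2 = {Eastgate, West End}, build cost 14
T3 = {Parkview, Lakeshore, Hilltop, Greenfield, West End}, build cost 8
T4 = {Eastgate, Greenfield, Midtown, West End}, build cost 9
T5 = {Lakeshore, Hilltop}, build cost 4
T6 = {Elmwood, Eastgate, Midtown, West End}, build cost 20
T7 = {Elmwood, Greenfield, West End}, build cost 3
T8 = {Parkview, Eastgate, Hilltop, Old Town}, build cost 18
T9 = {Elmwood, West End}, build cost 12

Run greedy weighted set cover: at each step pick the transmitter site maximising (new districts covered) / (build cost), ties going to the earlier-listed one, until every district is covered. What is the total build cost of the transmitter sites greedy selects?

Pick 1: T7 adds 3 new (Elmwood, Greenfield, West End) at build cost 3 (ratio 3/3).
Pick 2: T5 adds 2 new (Lakeshore, Hilltop) at build cost 4 (ratio 2/4).
Pick 3: T4 adds 2 new (Eastgate, Midtown) at build cost 9 (ratio 2/9).
Pick 4: T3 adds 1 new (Parkview) at build cost 8 (ratio 1/8).
Pick 5: T8 adds 1 new (Old Town) at build cost 18 (ratio 1/18).
Greedy total build cost: 3 + 4 + 9 + 8 + 18 = 42. (The true optimum is 31, so greedy overshoots here.)

42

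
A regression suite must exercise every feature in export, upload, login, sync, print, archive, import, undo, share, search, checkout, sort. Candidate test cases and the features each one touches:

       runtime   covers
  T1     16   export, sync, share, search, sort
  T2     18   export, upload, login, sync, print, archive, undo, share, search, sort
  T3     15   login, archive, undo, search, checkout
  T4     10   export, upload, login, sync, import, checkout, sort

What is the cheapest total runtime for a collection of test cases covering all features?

T2, T4 cover every feature at runtime 18 + 10 = 28.
Any cover uses at least 2 test cases; among all covering selections none totals below 28.

28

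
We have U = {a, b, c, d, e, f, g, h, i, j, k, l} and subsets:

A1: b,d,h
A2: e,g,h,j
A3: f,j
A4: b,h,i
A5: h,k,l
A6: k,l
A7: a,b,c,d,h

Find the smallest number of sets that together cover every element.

5

A2, A3, A4, A5, A7 together cover {a, b, c, d, e, f, g, h, i, j, k, l} — every element.
No 4 of the 7 sets cover everything (all 35 size-4 selections fall short), so 5 is minimum.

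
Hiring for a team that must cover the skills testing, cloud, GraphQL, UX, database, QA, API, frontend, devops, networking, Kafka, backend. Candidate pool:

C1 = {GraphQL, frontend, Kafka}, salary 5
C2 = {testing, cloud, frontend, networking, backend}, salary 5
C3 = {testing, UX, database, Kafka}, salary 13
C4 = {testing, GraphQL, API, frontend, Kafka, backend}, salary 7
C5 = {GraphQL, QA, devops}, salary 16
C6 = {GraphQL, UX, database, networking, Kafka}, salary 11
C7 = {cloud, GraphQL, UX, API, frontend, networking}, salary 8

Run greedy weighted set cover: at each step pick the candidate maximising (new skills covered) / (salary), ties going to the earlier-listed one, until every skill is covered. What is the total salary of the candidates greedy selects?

Pick 1: C2 adds 5 new (testing, cloud, frontend, networking, backend) at salary 5 (ratio 5/5).
Pick 2: C4 adds 3 new (GraphQL, API, Kafka) at salary 7 (ratio 3/7).
Pick 3: C6 adds 2 new (UX, database) at salary 11 (ratio 2/11).
Pick 4: C5 adds 2 new (QA, devops) at salary 16 (ratio 2/16).
Greedy total salary: 5 + 7 + 11 + 16 = 39.

39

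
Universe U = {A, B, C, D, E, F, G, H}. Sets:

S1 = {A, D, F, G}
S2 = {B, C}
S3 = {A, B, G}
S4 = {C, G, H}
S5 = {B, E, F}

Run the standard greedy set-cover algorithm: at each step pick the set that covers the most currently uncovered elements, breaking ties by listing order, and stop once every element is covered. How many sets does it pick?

Pick 1: S1 covers 4 new elements (A, D, F, G).
Pick 2: S2 covers 2 new elements (B, C).
Pick 3: S4 covers 1 new elements (H).
Pick 4: S5 covers 1 new elements (E).
Greedy uses 4 sets. (The true minimum is 3.)

4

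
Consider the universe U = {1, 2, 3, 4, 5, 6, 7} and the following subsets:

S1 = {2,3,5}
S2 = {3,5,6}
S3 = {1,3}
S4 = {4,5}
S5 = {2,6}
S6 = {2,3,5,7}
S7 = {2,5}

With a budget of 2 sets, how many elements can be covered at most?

Choosing S2, S6 covers {2, 3, 5, 6, 7} — 5 elements.
No choice of 2 sets does better; here 1, 4 are left uncovered.

5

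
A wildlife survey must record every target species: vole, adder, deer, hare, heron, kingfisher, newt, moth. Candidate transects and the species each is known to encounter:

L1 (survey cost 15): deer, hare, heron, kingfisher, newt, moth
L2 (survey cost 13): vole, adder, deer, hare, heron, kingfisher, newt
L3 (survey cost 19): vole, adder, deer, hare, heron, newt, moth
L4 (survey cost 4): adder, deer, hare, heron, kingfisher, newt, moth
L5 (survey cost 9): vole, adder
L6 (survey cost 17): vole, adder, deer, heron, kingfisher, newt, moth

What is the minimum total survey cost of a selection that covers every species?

13

L4, L5 cover every species at survey cost 4 + 9 = 13.
Any cover uses at least 2 transects; among all covering selections none totals below 13.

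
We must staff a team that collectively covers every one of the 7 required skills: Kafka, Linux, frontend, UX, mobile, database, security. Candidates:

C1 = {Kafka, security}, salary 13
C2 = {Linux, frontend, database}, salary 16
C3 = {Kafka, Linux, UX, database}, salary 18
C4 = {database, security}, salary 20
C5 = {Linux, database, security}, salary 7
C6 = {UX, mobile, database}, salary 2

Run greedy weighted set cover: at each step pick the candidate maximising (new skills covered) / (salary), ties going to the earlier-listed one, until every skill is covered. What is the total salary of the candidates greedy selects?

38

Pick 1: C6 adds 3 new (UX, mobile, database) at salary 2 (ratio 3/2).
Pick 2: C5 adds 2 new (Linux, security) at salary 7 (ratio 2/7).
Pick 3: C1 adds 1 new (Kafka) at salary 13 (ratio 1/13).
Pick 4: C2 adds 1 new (frontend) at salary 16 (ratio 1/16).
Greedy total salary: 2 + 7 + 13 + 16 = 38. (The true optimum is 31, so greedy overshoots here.)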